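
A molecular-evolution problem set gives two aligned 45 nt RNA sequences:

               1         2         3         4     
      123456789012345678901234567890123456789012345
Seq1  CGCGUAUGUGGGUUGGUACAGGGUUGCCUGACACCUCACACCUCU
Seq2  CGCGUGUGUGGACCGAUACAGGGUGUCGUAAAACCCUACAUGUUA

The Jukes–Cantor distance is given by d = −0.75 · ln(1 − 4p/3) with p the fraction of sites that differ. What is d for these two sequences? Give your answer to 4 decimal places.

Mismatches occur at site 6 (A→G), site 12 (G→A), site 13 (U→C), site 14 (U→C), site 16 (G→A), site 25 (U→G), site 26 (G→U), site 28 (C→G), site 30 (G→A), site 32 (C→A), site 36 (U→C), site 37 (C→U), site 41 (C→U), site 42 (C→G), site 44 (C→U), site 45 (U→A).
p = 16/45 = 0.355556.
d = −0.75 · ln(1 − (4/3)·0.355556) = −0.75 · ln(0.525925) = −0.75 · (-0.642597) = 0.4819.

0.4819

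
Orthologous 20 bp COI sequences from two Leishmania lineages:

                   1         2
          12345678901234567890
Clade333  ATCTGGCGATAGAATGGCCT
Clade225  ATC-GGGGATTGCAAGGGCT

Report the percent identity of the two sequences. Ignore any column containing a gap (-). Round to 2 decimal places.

73.68%

Excluding the 1 gap column leaves 19 comparable sites.
Mismatches occur at site 7 (C↔G), site 11 (A↔T), site 13 (A↔C), site 15 (T↔A), site 18 (C↔G).
14 of the 19 comparable sites match, so the percent identity is 14/19 × 100 = 73.68%.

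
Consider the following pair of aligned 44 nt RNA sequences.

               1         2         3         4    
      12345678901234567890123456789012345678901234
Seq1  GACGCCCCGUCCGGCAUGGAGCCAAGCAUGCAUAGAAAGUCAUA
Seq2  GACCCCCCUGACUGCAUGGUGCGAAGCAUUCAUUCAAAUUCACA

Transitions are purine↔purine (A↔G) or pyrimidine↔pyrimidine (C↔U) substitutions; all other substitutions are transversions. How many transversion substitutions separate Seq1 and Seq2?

11

Mismatches occur at site 4 (G/C, transversion), site 9 (G/U, transversion), site 10 (U/G, transversion), site 11 (C/A, transversion), site 13 (G/U, transversion), site 20 (A/U, transversion), site 23 (C/G, transversion), site 30 (G/U, transversion), site 34 (A/U, transversion), site 35 (G/C, transversion), site 39 (G/U, transversion), site 43 (U/C, transition).
Of the 12 differences, 1 transition and 11 transversions, so the answer is 11.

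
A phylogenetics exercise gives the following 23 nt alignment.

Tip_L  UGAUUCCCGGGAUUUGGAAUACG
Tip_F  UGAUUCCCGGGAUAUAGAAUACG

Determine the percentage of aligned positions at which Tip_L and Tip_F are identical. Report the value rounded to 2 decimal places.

Mismatches occur at site 14 (U/A), site 16 (G/A).
21 of the 23 sites match, so the percent identity is 21/23 × 100 = 91.30%.

91.30%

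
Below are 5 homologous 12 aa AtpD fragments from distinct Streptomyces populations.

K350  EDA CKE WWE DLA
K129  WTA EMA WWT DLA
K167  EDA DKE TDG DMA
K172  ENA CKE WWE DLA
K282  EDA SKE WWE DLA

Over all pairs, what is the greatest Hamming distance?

9

Pairwise Hamming distances:
  K350 vs K129: 6
  K350 vs K167: 5
  K350 vs K172: 1
  K350 vs K282: 1
  K129 vs K167: 9
  K129 vs K172: 6
  K129 vs K282: 6
  K167 vs K172: 6
  K167 vs K282: 5
  K172 vs K282: 2
The largest is 9, between K129 and K167.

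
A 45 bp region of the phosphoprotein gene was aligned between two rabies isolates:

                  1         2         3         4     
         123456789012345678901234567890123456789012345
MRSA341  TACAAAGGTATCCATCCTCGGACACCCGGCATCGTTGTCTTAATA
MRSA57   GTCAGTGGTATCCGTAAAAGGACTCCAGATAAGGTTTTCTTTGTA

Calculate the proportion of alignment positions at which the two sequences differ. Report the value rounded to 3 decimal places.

0.400

Mismatches occur at site 1 (T/G), site 2 (A/T), site 5 (A/G), site 6 (A/T), site 14 (A/G), site 16 (C/A), site 17 (C/A), site 18 (T/A), site 19 (C/A), site 24 (A/T), site 27 (C/A), site 29 (G/A), site 30 (C/T), site 32 (T/A), site 33 (C/G), site 37 (G/T), site 42 (A/T), site 43 (A/G).
There are 18 differences over 45 sites, so p = 18/45 = 0.400.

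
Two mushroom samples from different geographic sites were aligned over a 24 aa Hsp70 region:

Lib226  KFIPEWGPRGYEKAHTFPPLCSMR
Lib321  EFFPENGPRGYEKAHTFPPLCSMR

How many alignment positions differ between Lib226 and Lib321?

3

The sequences differ at positions 1 (K/E), 3 (I/F), 6 (W/N).
That gives 3 mismatches out of 24 aligned sites, so the Hamming distance is 3.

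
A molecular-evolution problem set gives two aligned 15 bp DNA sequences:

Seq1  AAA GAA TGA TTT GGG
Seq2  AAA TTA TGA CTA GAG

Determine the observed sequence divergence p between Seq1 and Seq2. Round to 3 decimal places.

0.333

The sequences differ at positions 4 (G/T), 5 (A/T), 10 (T/C), 12 (T/A), 14 (G/A).
There are 5 differences over 15 sites, so p = 5/15 = 0.333.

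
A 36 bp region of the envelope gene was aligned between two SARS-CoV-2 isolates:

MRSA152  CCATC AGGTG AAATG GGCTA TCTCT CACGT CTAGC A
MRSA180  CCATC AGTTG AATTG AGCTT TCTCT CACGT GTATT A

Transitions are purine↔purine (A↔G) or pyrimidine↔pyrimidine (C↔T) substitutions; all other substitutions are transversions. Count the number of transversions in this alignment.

5

Mismatches occur at site 8 (G/T, transversion), site 13 (A/T, transversion), site 16 (G/A, transition), site 20 (A/T, transversion), site 31 (C/G, transversion), site 34 (G/T, transversion), site 35 (C/T, transition).
Of the 7 differences, 2 transitions and 5 transversions, so the answer is 5.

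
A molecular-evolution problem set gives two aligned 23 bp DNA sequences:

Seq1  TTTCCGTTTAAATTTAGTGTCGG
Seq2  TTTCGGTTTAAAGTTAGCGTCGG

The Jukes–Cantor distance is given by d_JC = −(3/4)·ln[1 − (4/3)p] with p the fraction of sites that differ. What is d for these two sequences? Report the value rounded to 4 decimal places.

Mismatches occur at site 5 (C/G), site 13 (T/G), site 18 (T/C).
p = 3/23 = 0.130435.
d = −0.75 · ln(1 − (4/3)·0.130435) = −0.75 · ln(0.826087) = −0.75 · (-0.191055) = 0.1433.

0.1433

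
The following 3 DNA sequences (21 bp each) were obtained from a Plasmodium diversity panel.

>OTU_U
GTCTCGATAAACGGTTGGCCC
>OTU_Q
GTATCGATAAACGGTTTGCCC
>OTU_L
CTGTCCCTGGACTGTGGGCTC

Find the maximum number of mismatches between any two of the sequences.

10

Pairwise Hamming distances:
  OTU_U vs OTU_Q: 2
  OTU_U vs OTU_L: 9
  OTU_Q vs OTU_L: 10
The largest is 10, between OTU_Q and OTU_L.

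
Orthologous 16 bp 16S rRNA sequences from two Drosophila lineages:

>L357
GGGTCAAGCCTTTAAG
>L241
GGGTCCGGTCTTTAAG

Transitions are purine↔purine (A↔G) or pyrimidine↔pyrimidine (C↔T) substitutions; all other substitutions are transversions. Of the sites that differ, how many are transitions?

Differing sites — 6:A/C (Tv); 7:A/G (Ti); 9:C/T (Ti).
Of the 3 differences, 2 transitions and 1 transversion, so the answer is 2.

2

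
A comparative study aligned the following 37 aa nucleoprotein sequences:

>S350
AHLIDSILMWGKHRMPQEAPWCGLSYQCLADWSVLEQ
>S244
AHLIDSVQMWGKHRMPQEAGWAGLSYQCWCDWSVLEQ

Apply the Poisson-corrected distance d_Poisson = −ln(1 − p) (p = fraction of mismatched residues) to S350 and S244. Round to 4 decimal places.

0.1769

Mismatches occur at site 7 (I→V), site 8 (L→Q), site 20 (P→G), site 22 (C→A), site 29 (L→W), site 30 (A→C).
p = 6/37 = 0.162162.
d = −ln(1 − 0.162162) = −ln(0.837838) = 0.1769.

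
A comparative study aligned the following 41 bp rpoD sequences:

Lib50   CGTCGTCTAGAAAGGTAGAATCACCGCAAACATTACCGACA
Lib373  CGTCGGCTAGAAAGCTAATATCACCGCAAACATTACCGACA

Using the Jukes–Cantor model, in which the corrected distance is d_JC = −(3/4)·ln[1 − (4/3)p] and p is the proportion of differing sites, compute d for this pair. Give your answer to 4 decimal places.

Differing sites — 6:T/G; 15:G/C; 18:G/A; 19:A/T.
p = 4/41 = 0.097561.
d = −0.75 · ln(1 − (4/3)·0.097561) = −0.75 · ln(0.869919) = −0.75 · (-0.139355) = 0.1045.

0.1045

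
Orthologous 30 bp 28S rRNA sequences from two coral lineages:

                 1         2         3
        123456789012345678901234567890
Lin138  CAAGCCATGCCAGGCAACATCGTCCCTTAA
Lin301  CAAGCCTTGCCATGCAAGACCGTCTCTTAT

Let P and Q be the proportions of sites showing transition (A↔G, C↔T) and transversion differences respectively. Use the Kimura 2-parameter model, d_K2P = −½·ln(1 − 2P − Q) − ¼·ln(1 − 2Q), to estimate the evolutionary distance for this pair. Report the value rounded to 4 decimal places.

Differing sites — 7:A/T (Tv); 13:G/T (Tv); 18:C/G (Tv); 20:T/C (Ti); 25:C/T (Ti); 30:A/T (Tv).
Of the 6 differences, 2 transitions and 4 transversions over 30 sites: P = 2/30 = 0.066667, Q = 4/30 = 0.133333.
d = −0.5·ln(0.733333) − 0.25·ln(0.733334) = −0.5·(-0.310155) − 0.25·(-0.310154) = 0.2326.

0.2326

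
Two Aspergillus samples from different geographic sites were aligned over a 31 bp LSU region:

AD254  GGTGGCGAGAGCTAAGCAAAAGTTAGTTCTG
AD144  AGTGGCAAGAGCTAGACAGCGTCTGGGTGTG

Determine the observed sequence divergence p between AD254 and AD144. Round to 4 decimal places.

0.3871

Differing sites — 1:G/A; 7:G/A; 15:A/G; 16:G/A; 19:A/G; 20:A/C; 21:A/G; 22:G/T; 23:T/C; 25:A/G; 27:T/G; 29:C/G.
There are 12 differences over 31 sites, so p = 12/31 = 0.3871.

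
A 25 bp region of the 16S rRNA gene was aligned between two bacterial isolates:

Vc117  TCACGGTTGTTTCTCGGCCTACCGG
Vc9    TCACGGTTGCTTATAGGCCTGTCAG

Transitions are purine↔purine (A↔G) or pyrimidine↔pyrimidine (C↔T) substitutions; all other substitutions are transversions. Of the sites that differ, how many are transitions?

4

Differing sites — 10:T/C (Ti); 13:C/A (Tv); 15:C/A (Tv); 21:A/G (Ti); 22:C/T (Ti); 24:G/A (Ti).
Of the 6 differences, 4 transitions and 2 transversions, so the answer is 4.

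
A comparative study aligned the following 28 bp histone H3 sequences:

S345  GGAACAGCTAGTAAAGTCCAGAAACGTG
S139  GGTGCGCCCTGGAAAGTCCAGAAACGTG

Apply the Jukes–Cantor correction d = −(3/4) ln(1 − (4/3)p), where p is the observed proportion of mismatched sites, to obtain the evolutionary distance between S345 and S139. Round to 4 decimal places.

The sequences differ at positions 3 (A/T), 4 (A/G), 6 (A/G), 7 (G/C), 9 (T/C), 10 (A/T), 12 (T/G).
p = 7/28 = 0.250000.
d = −0.75 · ln(1 − (4/3)·0.250000) = −0.75 · ln(0.666667) = −0.75 · (-0.405465) = 0.3041.

0.3041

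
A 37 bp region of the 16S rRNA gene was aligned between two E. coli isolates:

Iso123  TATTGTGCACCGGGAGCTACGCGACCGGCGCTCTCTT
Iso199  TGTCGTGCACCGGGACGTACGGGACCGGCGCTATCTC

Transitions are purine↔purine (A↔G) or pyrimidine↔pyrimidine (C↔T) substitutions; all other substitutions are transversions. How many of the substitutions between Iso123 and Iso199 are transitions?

Differing sites — 2:A/G (Ti); 4:T/C (Ti); 16:G/C (Tv); 17:C/G (Tv); 22:C/G (Tv); 33:C/A (Tv); 37:T/C (Ti).
Of the 7 differences, 3 transitions and 4 transversions, so the answer is 3.

3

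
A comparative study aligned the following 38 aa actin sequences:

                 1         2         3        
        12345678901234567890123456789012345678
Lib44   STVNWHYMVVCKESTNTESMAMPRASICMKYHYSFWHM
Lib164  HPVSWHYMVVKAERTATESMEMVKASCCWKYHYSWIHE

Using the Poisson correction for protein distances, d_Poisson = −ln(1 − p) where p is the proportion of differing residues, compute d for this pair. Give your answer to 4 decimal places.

Mismatches occur at site 1 (S/H), site 2 (T/P), site 4 (N/S), site 11 (C/K), site 12 (K/A), site 14 (S/R), site 16 (N/A), site 21 (A/E), site 23 (P/V), site 24 (R/K), site 27 (I/C), site 29 (M/W), site 35 (F/W), site 36 (W/I), site 38 (M/E).
p = 15/38 = 0.394737.
d = −ln(1 − 0.394737) = −ln(0.605263) = 0.5021.

0.5021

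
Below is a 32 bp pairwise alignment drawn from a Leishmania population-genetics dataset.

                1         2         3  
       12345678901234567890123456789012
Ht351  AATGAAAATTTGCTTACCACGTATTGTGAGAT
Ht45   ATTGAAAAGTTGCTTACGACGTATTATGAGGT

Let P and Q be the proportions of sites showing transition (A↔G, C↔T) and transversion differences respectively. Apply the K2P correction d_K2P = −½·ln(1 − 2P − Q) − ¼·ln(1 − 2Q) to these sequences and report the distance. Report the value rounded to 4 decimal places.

Differing sites — 2:A/T (Tv); 9:T/G (Tv); 18:C/G (Tv); 26:G/A (Ti); 31:A/G (Ti).
Of the 5 differences, 2 transitions and 3 transversions over 32 sites: P = 2/32 = 0.062500, Q = 3/32 = 0.093750.
d = −0.5·ln(0.781250) − 0.25·ln(0.812500) = −0.5·(-0.246860) − 0.25·(-0.207639) = 0.1753.

0.1753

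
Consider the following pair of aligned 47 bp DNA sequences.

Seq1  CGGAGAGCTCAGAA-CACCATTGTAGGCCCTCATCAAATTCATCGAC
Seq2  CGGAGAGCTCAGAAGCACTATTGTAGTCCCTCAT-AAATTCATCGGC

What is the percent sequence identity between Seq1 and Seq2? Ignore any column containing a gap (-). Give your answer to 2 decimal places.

Excluding the 2 gap columns leaves 45 comparable sites.
Differing sites — 19:C/T; 27:G/T; 46:A/G.
42 of the 45 comparable sites match, so the percent identity is 42/45 × 100 = 93.33%.

93.33%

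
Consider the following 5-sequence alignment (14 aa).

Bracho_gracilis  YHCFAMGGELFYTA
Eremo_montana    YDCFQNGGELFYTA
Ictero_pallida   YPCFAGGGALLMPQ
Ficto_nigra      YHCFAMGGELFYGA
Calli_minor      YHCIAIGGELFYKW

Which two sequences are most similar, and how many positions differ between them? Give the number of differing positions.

1

Pairwise Hamming distances:
  Bracho_gracilis vs Eremo_montana: 3
  Bracho_gracilis vs Ictero_pallida: 7
  Bracho_gracilis vs Ficto_nigra: 1
  Bracho_gracilis vs Calli_minor: 4
  Eremo_montana vs Ictero_pallida: 8
  Eremo_montana vs Ficto_nigra: 4
  Eremo_montana vs Calli_minor: 6
  Ictero_pallida vs Ficto_nigra: 7
  Ictero_pallida vs Calli_minor: 8
  Ficto_nigra vs Calli_minor: 4
The smallest is 1, between Bracho_gracilis and Ficto_nigra.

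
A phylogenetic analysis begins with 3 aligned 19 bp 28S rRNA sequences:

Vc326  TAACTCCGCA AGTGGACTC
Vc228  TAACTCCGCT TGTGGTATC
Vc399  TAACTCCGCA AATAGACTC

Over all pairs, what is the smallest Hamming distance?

Pairwise Hamming distances:
  Vc326 vs Vc228: 4
  Vc326 vs Vc399: 2
  Vc228 vs Vc399: 6
The smallest is 2, between Vc326 and Vc399.

2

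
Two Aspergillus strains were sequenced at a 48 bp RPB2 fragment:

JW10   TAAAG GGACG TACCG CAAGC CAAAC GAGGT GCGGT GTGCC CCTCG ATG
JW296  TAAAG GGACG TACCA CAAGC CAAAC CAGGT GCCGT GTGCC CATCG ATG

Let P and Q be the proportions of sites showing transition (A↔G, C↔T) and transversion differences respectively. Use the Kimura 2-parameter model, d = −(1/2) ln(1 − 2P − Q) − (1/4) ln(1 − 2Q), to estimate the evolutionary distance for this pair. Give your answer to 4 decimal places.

0.0884

Mismatches occur at site 15 (G↔A, transition), site 26 (G↔C, transversion), site 33 (G↔C, transversion), site 42 (C↔A, transversion).
Of the 4 differences, 1 transition and 3 transversions over 48 sites: P = 1/48 = 0.020833, Q = 3/48 = 0.062500.
d = −0.5·ln(0.895834) − 0.25·ln(0.875000) = −0.5·(-0.110000) − 0.25·(-0.133531) = 0.0884.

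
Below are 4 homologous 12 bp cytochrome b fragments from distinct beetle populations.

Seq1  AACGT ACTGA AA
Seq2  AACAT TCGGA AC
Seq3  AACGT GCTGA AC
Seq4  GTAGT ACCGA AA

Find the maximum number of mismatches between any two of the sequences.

Pairwise Hamming distances:
  Seq1 vs Seq2: 4
  Seq1 vs Seq3: 2
  Seq1 vs Seq4: 4
  Seq2 vs Seq3: 3
  Seq2 vs Seq4: 7
  Seq3 vs Seq4: 6
The largest is 7, between Seq2 and Seq4.

7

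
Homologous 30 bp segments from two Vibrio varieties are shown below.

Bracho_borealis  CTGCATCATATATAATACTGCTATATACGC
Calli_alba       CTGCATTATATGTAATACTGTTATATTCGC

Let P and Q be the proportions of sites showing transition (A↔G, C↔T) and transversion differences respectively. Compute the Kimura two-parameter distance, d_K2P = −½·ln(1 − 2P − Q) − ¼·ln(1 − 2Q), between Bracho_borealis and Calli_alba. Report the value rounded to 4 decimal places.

The sequences differ at positions 7 (C/T, transition), 12 (A/G, transition), 21 (C/T, transition), 27 (A/T, transversion).
Of the 4 differences, 3 transitions and 1 transversion over 30 sites: P = 3/30 = 0.100000, Q = 1/30 = 0.033333.
d = −0.5·ln(0.766667) − 0.25·ln(0.933334) = −0.5·(-0.265703) − 0.25·(-0.068992) = 0.1501.

0.1501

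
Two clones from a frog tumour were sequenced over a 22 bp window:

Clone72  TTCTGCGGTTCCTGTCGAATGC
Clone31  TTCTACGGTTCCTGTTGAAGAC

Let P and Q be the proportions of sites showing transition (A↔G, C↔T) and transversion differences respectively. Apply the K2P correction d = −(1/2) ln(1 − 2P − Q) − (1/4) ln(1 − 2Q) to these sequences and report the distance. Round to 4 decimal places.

Differing sites — 5:G/A (Ti); 16:C/T (Ti); 20:T/G (Tv); 21:G/A (Ti).
Of the 4 differences, 3 transitions and 1 transversion over 22 sites: P = 3/22 = 0.136364, Q = 1/22 = 0.045455.
d = −0.5·ln(0.681817) − 0.25·ln(0.909090) = −0.5·(-0.382994) − 0.25·(-0.095311) = 0.2153.

0.2153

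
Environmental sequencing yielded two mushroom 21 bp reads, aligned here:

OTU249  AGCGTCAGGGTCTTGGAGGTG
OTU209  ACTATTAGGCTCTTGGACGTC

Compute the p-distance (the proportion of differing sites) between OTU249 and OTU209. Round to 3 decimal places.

Differing sites — 2:G/C; 3:C/T; 4:G/A; 6:C/T; 10:G/C; 18:G/C; 21:G/C.
There are 7 differences over 21 sites, so p = 7/21 = 0.333.

0.333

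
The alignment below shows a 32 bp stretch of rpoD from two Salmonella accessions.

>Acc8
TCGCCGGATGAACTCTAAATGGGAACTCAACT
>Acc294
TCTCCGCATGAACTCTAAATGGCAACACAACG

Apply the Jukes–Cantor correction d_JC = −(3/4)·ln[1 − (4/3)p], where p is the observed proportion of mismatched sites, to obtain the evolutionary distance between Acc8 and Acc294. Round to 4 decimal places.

0.1752

The sequences differ at positions 3 (G/T), 7 (G/C), 23 (G/C), 27 (T/A), 32 (T/G).
p = 5/32 = 0.156250.
d = −0.75 · ln(1 − (4/3)·0.156250) = −0.75 · ln(0.791667) = −0.75 · (-0.233614) = 0.1752.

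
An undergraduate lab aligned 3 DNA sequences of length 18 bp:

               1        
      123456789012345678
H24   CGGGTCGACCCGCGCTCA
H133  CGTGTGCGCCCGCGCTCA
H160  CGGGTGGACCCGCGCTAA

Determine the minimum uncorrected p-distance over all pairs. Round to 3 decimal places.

Pairwise Hamming distances:
  H24 vs H133: 4
  H24 vs H160: 2
  H133 vs H160: 4
The smallest is 2 mismatches, between H24 and H160; p = 2/18 = 0.111.

0.111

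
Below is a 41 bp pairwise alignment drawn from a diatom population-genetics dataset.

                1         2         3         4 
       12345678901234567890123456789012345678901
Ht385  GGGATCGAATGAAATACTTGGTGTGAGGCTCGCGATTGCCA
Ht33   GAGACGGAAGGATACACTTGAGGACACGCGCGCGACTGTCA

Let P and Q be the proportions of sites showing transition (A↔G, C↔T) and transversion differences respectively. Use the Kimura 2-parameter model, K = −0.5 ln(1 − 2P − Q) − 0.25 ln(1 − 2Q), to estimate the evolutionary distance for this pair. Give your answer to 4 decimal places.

0.4582

The sequences differ at positions 2 (G/A, transition), 5 (T/C, transition), 6 (C/G, transversion), 10 (T/G, transversion), 13 (A/T, transversion), 15 (T/C, transition), 21 (G/A, transition), 22 (T/G, transversion), 24 (T/A, transversion), 25 (G/C, transversion), 27 (G/C, transversion), 30 (T/G, transversion), 36 (T/C, transition), 39 (C/T, transition).
Of the 14 differences, 6 transitions and 8 transversions over 41 sites: P = 6/41 = 0.146341, Q = 8/41 = 0.195122.
d = −0.5·ln(0.512196) − 0.25·ln(0.609756) = −0.5·(-0.669048) − 0.25·(-0.494696) = 0.4582.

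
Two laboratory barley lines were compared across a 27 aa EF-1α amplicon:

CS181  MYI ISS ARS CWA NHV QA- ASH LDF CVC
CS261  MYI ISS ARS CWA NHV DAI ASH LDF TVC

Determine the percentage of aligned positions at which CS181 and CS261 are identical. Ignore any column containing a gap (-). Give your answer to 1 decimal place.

Excluding the 1 gap column leaves 26 comparable sites.
Mismatches occur at site 16 (Q→D), site 25 (C→T).
24 of the 26 comparable sites match, so the percent identity is 24/26 × 100 = 92.3%.

92.3%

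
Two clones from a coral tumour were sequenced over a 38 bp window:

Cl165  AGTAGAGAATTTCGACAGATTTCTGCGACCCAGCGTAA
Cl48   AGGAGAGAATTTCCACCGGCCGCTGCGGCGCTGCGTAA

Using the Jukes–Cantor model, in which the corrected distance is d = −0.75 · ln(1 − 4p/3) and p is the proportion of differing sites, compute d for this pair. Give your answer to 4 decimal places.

0.3241

Mismatches occur at site 3 (T↔G), site 14 (G↔C), site 17 (A↔C), site 19 (A↔G), site 20 (T↔C), site 21 (T↔C), site 22 (T↔G), site 28 (A↔G), site 30 (C↔G), site 32 (A↔T).
p = 10/38 = 0.263158.
d = −0.75 · ln(1 − (4/3)·0.263158) = −0.75 · ln(0.649123) = −0.75 · (-0.432133) = 0.3241.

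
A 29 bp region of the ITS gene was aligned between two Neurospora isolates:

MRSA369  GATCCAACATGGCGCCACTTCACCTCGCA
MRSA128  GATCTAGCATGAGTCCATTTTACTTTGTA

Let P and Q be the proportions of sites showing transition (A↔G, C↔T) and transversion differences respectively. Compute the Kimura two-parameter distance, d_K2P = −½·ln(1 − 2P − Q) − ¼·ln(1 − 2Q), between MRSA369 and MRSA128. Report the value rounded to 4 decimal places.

Mismatches occur at site 5 (C/T, transition), site 7 (A/G, transition), site 12 (G/A, transition), site 13 (C/G, transversion), site 14 (G/T, transversion), site 18 (C/T, transition), site 21 (C/T, transition), site 24 (C/T, transition), site 26 (C/T, transition), site 28 (C/T, transition).
Of the 10 differences, 8 transitions and 2 transversions over 29 sites: P = 8/29 = 0.275862, Q = 2/29 = 0.068966.
d = −0.5·ln(0.379310) − 0.25·ln(0.862068) = −0.5·(-0.969401) − 0.25·(-0.148421) = 0.5218.

0.5218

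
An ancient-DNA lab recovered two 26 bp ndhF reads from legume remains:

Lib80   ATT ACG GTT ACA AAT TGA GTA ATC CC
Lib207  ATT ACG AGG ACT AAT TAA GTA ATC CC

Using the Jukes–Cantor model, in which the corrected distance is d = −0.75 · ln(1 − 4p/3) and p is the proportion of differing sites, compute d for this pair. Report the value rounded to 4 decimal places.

Mismatches occur at site 7 (G↔A), site 8 (T↔G), site 9 (T↔G), site 12 (A↔T), site 17 (G↔A).
p = 5/26 = 0.192308.
d = −0.75 · ln(1 − (4/3)·0.192308) = −0.75 · ln(0.743589) = −0.75 · (-0.296267) = 0.2222.

0.2222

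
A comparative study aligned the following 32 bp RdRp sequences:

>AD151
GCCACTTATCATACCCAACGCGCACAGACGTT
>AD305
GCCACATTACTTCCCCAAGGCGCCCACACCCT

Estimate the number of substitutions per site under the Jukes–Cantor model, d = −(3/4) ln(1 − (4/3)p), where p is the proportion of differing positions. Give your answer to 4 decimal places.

0.4042

Differing sites — 6:T/A; 8:A/T; 9:T/A; 11:A/T; 13:A/C; 19:C/G; 24:A/C; 27:G/C; 30:G/C; 31:T/C.
p = 10/32 = 0.312500.
d = −0.75 · ln(1 − (4/3)·0.312500) = −0.75 · ln(0.583333) = −0.75 · (-0.538997) = 0.4042.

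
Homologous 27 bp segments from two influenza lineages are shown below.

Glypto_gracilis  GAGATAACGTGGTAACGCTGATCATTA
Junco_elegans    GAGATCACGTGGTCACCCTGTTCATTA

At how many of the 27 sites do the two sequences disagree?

4

The sequences differ at positions 6 (A/C), 14 (A/C), 17 (G/C), 21 (A/T).
That gives 4 mismatches out of 27 aligned sites, so the Hamming distance is 4.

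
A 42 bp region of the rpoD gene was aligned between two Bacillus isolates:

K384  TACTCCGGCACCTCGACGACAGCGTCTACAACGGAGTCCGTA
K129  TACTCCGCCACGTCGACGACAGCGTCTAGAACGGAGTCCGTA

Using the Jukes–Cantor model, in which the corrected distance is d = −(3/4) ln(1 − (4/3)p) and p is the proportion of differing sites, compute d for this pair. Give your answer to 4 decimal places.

0.0751

The sequences differ at positions 8 (G/C), 12 (C/G), 29 (C/G).
p = 3/42 = 0.071429.
d = −0.75 · ln(1 − (4/3)·0.071429) = −0.75 · ln(0.904761) = −0.75 · (-0.100084) = 0.0751.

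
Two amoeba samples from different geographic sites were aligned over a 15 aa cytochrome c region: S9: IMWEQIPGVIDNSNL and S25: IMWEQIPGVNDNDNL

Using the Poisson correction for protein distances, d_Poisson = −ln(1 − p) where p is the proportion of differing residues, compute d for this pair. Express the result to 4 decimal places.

0.1431

Differing sites — 10:I/N; 13:S/D.
p = 2/15 = 0.133333.
d = −ln(1 − 0.133333) = −ln(0.866667) = 0.1431.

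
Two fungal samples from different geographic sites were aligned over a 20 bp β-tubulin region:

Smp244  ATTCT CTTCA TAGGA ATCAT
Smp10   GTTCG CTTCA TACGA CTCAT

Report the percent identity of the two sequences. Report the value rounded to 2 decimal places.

The sequences differ at positions 1 (A/G), 5 (T/G), 13 (G/C), 16 (A/C).
16 of the 20 sites match, so the percent identity is 16/20 × 100 = 80.00%.

80.00%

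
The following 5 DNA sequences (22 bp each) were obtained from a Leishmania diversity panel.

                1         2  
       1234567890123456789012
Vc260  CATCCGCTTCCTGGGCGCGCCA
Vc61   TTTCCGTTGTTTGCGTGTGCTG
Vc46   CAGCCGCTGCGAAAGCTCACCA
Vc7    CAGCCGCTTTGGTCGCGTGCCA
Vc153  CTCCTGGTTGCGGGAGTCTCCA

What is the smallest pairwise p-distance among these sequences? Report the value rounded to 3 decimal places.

0.318

Pairwise Hamming distances:
  Vc260 vs Vc61: 11
  Vc260 vs Vc46: 8
  Vc260 vs Vc7: 7
  Vc260 vs Vc153: 10
  Vc61 vs Vc46: 15
  Vc61 vs Vc7: 11
  Vc61 vs Vc153: 16
  Vc46 vs Vc7: 8
  Vc46 vs Vc153: 13
  Vc7 vs Vc153: 13
The smallest is 7 mismatches, between Vc260 and Vc7; p = 7/22 = 0.318.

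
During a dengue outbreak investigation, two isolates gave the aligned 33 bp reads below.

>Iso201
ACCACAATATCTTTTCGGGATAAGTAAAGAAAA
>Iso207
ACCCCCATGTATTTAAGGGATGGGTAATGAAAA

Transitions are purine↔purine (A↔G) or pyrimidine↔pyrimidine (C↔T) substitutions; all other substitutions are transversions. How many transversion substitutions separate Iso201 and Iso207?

6

The sequences differ at positions 4 (A/C, transversion), 6 (A/C, transversion), 9 (A/G, transition), 11 (C/A, transversion), 15 (T/A, transversion), 16 (C/A, transversion), 22 (A/G, transition), 23 (A/G, transition), 28 (A/T, transversion).
Of the 9 differences, 3 transitions and 6 transversions, so the answer is 6.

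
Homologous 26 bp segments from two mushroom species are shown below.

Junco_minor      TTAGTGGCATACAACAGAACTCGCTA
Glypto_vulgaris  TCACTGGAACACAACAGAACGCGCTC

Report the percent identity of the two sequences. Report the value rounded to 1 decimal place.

76.9%

Differing sites — 2:T/C; 4:G/C; 8:C/A; 10:T/C; 21:T/G; 26:A/C.
20 of the 26 sites match, so the percent identity is 20/26 × 100 = 76.9%.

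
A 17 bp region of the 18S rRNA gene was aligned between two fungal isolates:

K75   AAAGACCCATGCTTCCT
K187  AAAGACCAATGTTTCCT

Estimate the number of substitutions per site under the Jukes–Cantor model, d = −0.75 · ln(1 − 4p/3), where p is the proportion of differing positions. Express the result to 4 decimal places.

0.1280

Mismatches occur at site 8 (C→A), site 12 (C→T).
p = 2/17 = 0.117647.
d = −0.75 · ln(1 − (4/3)·0.117647) = −0.75 · ln(0.843137) = −0.75 · (-0.170626) = 0.1280.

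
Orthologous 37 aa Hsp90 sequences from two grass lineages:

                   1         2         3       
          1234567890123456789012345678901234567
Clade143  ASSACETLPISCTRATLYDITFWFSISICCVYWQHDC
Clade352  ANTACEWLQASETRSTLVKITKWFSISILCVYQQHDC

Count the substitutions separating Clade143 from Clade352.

Mismatches occur at site 2 (S↔N), site 3 (S↔T), site 7 (T↔W), site 9 (P↔Q), site 10 (I↔A), site 12 (C↔E), site 15 (A↔S), site 18 (Y↔V), site 19 (D↔K), site 22 (F↔K), site 29 (C↔L), site 33 (W↔Q).
That gives 12 mismatches out of 37 aligned sites, so the Hamming distance is 12.

12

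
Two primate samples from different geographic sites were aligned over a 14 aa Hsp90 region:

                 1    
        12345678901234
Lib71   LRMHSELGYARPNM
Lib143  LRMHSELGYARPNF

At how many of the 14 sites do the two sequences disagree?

Differing sites — 14:M/F.
That gives 1 mismatch out of 14 aligned sites, so the Hamming distance is 1.

1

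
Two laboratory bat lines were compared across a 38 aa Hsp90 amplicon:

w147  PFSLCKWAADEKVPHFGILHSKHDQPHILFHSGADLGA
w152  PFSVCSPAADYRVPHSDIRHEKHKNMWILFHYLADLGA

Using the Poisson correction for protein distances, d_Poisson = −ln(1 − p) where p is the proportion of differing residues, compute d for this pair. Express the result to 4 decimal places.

The sequences differ at positions 4 (L/V), 6 (K/S), 7 (W/P), 11 (E/Y), 12 (K/R), 16 (F/S), 17 (G/D), 19 (L/R), 21 (S/E), 24 (D/K), 25 (Q/N), 26 (P/M), 27 (H/W), 32 (S/Y), 33 (G/L).
p = 15/38 = 0.394737.
d = −ln(1 − 0.394737) = −ln(0.605263) = 0.5021.

0.5021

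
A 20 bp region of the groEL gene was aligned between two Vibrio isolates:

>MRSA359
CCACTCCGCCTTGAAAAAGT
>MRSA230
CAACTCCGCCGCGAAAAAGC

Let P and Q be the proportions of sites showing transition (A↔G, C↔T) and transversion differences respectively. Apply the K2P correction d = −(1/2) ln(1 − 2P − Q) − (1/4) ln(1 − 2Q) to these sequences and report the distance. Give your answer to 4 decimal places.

0.2341

Differing sites — 2:C/A (Tv); 11:T/G (Tv); 12:T/C (Ti); 20:T/C (Ti).
Of the 4 differences, 2 transitions and 2 transversions over 20 sites: P = 2/20 = 0.100000, Q = 2/20 = 0.100000.
d = −0.5·ln(0.700000) − 0.25·ln(0.800000) = −0.5·(-0.356675) − 0.25·(-0.223144) = 0.2341.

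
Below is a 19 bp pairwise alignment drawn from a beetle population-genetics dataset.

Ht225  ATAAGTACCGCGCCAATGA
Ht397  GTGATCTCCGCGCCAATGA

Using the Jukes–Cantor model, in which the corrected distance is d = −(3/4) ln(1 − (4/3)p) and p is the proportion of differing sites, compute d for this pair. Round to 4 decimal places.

Mismatches occur at site 1 (A/G), site 3 (A/G), site 5 (G/T), site 6 (T/C), site 7 (A/T).
p = 5/19 = 0.263158.
d = −0.75 · ln(1 − (4/3)·0.263158) = −0.75 · ln(0.649123) = −0.75 · (-0.432133) = 0.3241.

0.3241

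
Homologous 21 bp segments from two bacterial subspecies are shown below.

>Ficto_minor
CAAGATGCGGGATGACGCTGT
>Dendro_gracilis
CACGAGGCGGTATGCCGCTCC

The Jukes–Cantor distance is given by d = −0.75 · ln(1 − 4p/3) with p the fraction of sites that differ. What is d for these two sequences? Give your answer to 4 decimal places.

Mismatches occur at site 3 (A→C), site 6 (T→G), site 11 (G→T), site 15 (A→C), site 20 (G→C), site 21 (T→C).
p = 6/21 = 0.285714.
d = −0.75 · ln(1 − (4/3)·0.285714) = −0.75 · ln(0.619048) = −0.75 · (-0.479572) = 0.3597.

0.3597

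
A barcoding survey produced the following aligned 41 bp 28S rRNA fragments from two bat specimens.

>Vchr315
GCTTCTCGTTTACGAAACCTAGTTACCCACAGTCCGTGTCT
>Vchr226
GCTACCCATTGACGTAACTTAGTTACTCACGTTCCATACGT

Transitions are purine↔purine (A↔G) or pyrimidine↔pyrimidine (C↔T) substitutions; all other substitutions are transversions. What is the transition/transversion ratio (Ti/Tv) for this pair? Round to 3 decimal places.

Differing sites — 4:T/A (Tv); 6:T/C (Ti); 8:G/A (Ti); 11:T/G (Tv); 15:A/T (Tv); 19:C/T (Ti); 27:C/T (Ti); 31:A/G (Ti); 32:G/T (Tv); 36:G/A (Ti); 38:G/A (Ti); 39:T/C (Ti); 40:C/G (Tv).
Of the 13 differences, 8 transitions and 5 transversions, so Ti/Tv = 8/5 = 1.600.

1.600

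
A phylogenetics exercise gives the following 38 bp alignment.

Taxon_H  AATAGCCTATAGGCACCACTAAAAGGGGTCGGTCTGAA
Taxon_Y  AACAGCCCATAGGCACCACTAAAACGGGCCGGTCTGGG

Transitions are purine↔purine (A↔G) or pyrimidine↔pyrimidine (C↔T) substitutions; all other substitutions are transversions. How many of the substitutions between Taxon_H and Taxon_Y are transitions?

Mismatches occur at site 3 (T→C, transition), site 8 (T→C, transition), site 25 (G→C, transversion), site 29 (T→C, transition), site 37 (A→G, transition), site 38 (A→G, transition).
Of the 6 differences, 5 transitions and 1 transversion, so the answer is 5.

5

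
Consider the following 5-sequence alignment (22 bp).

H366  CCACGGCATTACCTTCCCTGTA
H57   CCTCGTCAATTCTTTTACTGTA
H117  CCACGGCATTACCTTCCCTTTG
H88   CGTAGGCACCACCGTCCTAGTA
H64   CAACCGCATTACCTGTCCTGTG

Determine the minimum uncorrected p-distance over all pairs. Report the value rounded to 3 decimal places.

Pairwise Hamming distances:
  H366 vs H57: 7
  H366 vs H117: 2
  H366 vs H88: 8
  H366 vs H64: 5
  H57 vs H117: 9
  H57 vs H88: 12
  H57 vs H64: 10
  H117 vs H88: 10
  H117 vs H64: 5
  H88 vs H64: 12
The smallest is 2 mismatches, between H366 and H117; p = 2/22 = 0.091.

0.091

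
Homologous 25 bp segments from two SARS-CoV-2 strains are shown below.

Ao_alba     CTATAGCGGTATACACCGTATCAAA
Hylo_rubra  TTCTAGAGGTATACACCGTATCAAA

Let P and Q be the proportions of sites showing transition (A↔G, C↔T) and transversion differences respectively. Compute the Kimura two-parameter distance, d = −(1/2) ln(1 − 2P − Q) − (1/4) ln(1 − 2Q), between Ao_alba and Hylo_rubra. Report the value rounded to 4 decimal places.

Differing sites — 1:C/T (Ti); 3:A/C (Tv); 7:C/A (Tv).
Of the 3 differences, 1 transition and 2 transversions over 25 sites: P = 1/25 = 0.040000, Q = 2/25 = 0.080000.
d = −0.5·ln(0.840000) − 0.25·ln(0.840000) = −0.5·(-0.174353) − 0.25·(-0.174353) = 0.1308.

0.1308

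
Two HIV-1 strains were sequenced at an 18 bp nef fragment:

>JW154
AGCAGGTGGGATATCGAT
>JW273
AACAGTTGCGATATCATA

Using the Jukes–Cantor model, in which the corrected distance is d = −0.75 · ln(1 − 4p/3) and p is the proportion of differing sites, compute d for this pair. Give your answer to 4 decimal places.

0.4408

Mismatches occur at site 2 (G→A), site 6 (G→T), site 9 (G→C), site 16 (G→A), site 17 (A→T), site 18 (T→A).
p = 6/18 = 0.333333.
d = −0.75 · ln(1 − (4/3)·0.333333) = −0.75 · ln(0.555556) = −0.75 · (-0.587786) = 0.4408.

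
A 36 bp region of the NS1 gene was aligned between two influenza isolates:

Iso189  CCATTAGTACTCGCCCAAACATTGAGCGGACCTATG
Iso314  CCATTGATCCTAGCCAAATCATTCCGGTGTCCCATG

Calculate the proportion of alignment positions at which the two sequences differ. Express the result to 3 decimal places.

Differing sites — 6:A/G; 7:G/A; 9:A/C; 12:C/A; 16:C/A; 19:A/T; 24:G/C; 25:A/C; 27:C/G; 28:G/T; 30:A/T; 33:T/C.
There are 12 differences over 36 sites, so p = 12/36 = 0.333.

0.333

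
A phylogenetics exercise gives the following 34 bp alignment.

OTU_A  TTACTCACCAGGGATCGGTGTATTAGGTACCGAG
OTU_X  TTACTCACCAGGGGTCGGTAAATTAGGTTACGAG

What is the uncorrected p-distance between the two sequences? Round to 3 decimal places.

0.147

The sequences differ at positions 14 (A/G), 20 (G/A), 21 (T/A), 29 (A/T), 30 (C/A).
There are 5 differences over 34 sites, so p = 5/34 = 0.147.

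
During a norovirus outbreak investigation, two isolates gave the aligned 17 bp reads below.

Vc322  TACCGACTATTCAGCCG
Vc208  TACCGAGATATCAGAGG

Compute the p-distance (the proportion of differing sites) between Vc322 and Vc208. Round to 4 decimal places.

Mismatches occur at site 7 (C/G), site 8 (T/A), site 9 (A/T), site 10 (T/A), site 15 (C/A), site 16 (C/G).
There are 6 differences over 17 sites, so p = 6/17 = 0.3529.

0.3529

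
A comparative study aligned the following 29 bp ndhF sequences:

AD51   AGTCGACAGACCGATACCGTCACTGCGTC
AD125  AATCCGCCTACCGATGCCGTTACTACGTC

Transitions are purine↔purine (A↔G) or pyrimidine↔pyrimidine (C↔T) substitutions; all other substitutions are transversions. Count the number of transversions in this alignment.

3

Differing sites — 2:G/A (Ti); 5:G/C (Tv); 6:A/G (Ti); 8:A/C (Tv); 9:G/T (Tv); 16:A/G (Ti); 21:C/T (Ti); 25:G/A (Ti).
Of the 8 differences, 5 transitions and 3 transversions, so the answer is 3.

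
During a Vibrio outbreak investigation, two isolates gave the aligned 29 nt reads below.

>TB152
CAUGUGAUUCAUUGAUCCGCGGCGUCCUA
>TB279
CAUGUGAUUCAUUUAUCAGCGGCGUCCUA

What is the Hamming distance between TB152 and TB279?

2

The sequences differ at positions 14 (G/U), 18 (C/A).
That gives 2 mismatches out of 29 aligned sites, so the Hamming distance is 2.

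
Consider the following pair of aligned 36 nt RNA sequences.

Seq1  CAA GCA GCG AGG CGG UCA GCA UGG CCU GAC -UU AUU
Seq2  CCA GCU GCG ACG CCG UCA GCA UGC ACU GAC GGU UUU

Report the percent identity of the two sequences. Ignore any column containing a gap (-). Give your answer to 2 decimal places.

77.14%

Excluding the 1 gap column leaves 35 comparable sites.
Differing sites — 2:A/C; 6:A/U; 11:G/C; 14:G/C; 24:G/C; 25:C/A; 32:U/G; 34:A/U.
27 of the 35 comparable sites match, so the percent identity is 27/35 × 100 = 77.14%.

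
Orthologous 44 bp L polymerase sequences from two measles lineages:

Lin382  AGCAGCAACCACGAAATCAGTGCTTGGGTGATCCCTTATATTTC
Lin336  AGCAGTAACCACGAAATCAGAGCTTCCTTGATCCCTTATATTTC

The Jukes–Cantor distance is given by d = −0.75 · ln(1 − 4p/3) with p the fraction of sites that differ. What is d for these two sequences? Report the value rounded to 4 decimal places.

Differing sites — 6:C/T; 21:T/A; 26:G/C; 27:G/C; 28:G/T.
p = 5/44 = 0.113636.
d = −0.75 · ln(1 − (4/3)·0.113636) = −0.75 · ln(0.848485) = −0.75 · (-0.164303) = 0.1232.

0.1232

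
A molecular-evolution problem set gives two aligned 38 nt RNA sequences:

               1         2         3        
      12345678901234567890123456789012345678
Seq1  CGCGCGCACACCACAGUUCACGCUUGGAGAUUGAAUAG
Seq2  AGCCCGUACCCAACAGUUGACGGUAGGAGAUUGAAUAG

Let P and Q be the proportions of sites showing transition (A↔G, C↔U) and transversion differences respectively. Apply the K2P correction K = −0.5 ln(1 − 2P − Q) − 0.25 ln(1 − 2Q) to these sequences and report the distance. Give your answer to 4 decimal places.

0.2500

Differing sites — 1:C/A (Tv); 4:G/C (Tv); 7:C/U (Ti); 10:A/C (Tv); 12:C/A (Tv); 19:C/G (Tv); 23:C/G (Tv); 25:U/A (Tv).
Of the 8 differences, 1 transition and 7 transversions over 38 sites: P = 1/38 = 0.026316, Q = 7/38 = 0.184211.
d = −0.5·ln(0.763157) − 0.25·ln(0.631578) = −0.5·(-0.270292) − 0.25·(-0.459534) = 0.2500.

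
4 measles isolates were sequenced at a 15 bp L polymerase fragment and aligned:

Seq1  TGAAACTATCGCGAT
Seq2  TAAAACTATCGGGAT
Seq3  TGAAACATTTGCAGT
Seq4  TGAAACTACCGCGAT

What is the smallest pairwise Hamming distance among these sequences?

Pairwise Hamming distances:
  Seq1 vs Seq2: 2
  Seq1 vs Seq3: 5
  Seq1 vs Seq4: 1
  Seq2 vs Seq3: 7
  Seq2 vs Seq4: 3
  Seq3 vs Seq4: 6
The smallest is 1, between Seq1 and Seq4.

1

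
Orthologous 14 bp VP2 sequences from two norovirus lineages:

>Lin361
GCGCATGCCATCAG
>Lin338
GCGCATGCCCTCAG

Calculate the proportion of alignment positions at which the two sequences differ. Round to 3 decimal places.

0.071

A single mismatch occurs at site 10 (A↔C).
There are 1 differences over 14 sites, so p = 1/14 = 0.071.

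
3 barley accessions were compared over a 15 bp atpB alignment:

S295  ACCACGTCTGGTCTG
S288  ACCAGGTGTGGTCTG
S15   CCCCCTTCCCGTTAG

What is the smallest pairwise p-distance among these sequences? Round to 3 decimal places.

Pairwise Hamming distances:
  S295 vs S288: 2
  S295 vs S15: 7
  S288 vs S15: 9
The smallest is 2 mismatches, between S295 and S288; p = 2/15 = 0.133.

0.133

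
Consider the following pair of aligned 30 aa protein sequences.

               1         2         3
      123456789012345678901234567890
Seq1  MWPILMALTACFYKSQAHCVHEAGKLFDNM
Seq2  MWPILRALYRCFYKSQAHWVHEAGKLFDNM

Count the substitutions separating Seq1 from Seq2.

Differing sites — 6:M/R; 9:T/Y; 10:A/R; 19:C/W.
That gives 4 mismatches out of 30 aligned sites, so the Hamming distance is 4.

4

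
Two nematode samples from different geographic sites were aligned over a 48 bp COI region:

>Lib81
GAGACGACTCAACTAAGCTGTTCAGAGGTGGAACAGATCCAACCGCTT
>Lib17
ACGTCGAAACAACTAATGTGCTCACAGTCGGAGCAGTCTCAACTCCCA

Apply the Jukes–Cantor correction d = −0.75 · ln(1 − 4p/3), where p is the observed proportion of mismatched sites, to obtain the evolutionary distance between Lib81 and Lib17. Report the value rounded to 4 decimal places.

0.5627

The sequences differ at positions 1 (G/A), 2 (A/C), 4 (A/T), 8 (C/A), 9 (T/A), 17 (G/T), 18 (C/G), 21 (T/C), 25 (G/C), 28 (G/T), 29 (T/C), 33 (A/G), 37 (A/T), 38 (T/C), 39 (C/T), 44 (C/T), 45 (G/C), 47 (T/C), 48 (T/A).
p = 19/48 = 0.395833.
d = −0.75 · ln(1 − (4/3)·0.395833) = −0.75 · ln(0.472223) = −0.75 · (-0.750304) = 0.5627.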